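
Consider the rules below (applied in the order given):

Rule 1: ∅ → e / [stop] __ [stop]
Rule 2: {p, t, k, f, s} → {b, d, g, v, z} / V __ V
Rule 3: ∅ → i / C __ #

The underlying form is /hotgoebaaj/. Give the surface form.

hodegoebaaji

Rule 1 (stop-cluster e-epenthesis): /t/ and /g/ form a stop–stop cluster, so [e] is inserted between them. /hotgoebaaj/ → hotegoebaaj.
Rule 2 (intervocalic voicing): /t/ is a voiceless obstruent between vowels /o/ and /e/, so it voices to [d]. /hotegoebaaj/ → hodegoebaaj.
Rule 3 (final i-epenthesis): the form ends in the consonant /j/, so [i] is inserted word-finally. /hodegoebaaj/ → hodegoebaaji.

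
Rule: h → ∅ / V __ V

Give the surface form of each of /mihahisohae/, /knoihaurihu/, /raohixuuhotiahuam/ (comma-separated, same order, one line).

/mihahisohae/: /h/ occurs between vowels /i/ and /a/, so it deletes. /h/ occurs between vowels /a/ and /i/, so it deletes. /h/ occurs between vowels /o/ and /a/, so it deletes. → [miaisoae].
/knoihaurihu/: /h/ occurs between vowels /i/ and /a/, so it deletes. /h/ occurs between vowels /i/ and /u/, so it deletes. → [knoiauriu].
/raohixuuhotiahuam/: /h/ occurs between vowels /o/ and /i/, so it deletes. /h/ occurs between vowels /u/ and /o/, so it deletes. /h/ occurs between vowels /a/ and /u/, so it deletes. → [raoixuuotiauam].

miaisoae, knoiauriu, raoixuuotiauam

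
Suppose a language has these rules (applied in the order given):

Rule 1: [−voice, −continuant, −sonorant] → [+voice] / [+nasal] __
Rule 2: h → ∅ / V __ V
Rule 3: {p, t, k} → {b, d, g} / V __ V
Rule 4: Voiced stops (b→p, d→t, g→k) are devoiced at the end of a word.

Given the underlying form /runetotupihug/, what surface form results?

runedodubiuk

Rule 1 (post-nasal voicing): no segment meets the environment; /runetotupihug/ is unchanged.
Rule 2 (intervocalic h-deletion): /h/ occurs between vowels /i/ and /u/, so it deletes. /runetotupihug/ → runetotupiug.
Rule 3 (intervocalic voicing): /t/ is a voiceless stop between vowels /e/ and /o/, so it voices to [d]. /t/ is a voiceless stop between vowels /o/ and /u/, so it voices to [d]. /p/ is a voiceless stop between vowels /u/ and /i/, so it voices to [b]. /runetotupiug/ → runedodubiug.
Rule 4 (final devoicing): /g/ is a voiced stop in word-final position, so it devoices to [k]. /runedodubiug/ → runedodubiuk.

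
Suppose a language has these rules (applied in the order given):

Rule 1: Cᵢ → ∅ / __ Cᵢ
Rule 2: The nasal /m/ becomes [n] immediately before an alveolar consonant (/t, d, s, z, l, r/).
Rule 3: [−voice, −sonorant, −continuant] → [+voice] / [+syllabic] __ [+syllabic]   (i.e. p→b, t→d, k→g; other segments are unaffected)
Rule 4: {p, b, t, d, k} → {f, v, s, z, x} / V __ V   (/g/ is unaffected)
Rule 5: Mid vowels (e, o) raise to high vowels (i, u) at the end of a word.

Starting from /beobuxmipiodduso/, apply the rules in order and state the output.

Rule 1 (degemination): /dd/ is a geminate; the first /d/ deletes. /beobuxmipiodduso/ → beobuxmipioduso.
Rule 2 (nasal place assimilation): no segment meets the environment; /beobuxmipioduso/ is unchanged.
Rule 3 (intervocalic voicing): /p/ is a voiceless stop between vowels /i/ and /i/, so it voices to [b]. /beobuxmipioduso/ → beobuxmibioduso.
Rule 4 (intervocalic spirantization): /b/ is a stop between vowels /o/ and /u/, so it spirantizes to the fricative [v]. /b/ is a stop between vowels /i/ and /i/, so it spirantizes to the fricative [v]. /d/ is a stop between vowels /o/ and /u/, so it spirantizes to the fricative [z]. /beobuxmibioduso/ → beovuxmiviozuso.
Rule 5 (final vowel raising): /o/ is a mid vowel in word-final position, so it raises to [u]. /beovuxmiviozuso/ → beovuxmiviozusu.

beovuxmiviozusu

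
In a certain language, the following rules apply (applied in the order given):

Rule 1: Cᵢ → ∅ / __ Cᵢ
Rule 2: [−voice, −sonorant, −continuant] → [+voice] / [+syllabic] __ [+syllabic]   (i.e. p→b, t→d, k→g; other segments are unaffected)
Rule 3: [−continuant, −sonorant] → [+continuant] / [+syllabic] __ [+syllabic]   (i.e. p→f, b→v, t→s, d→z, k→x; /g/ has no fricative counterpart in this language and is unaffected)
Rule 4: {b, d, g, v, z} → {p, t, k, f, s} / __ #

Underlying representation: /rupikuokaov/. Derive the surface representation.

ruviguogaof

Rule 1 (degemination): no segment meets the environment; /rupikuokaov/ is unchanged.
Rule 2 (intervocalic voicing): /p/ is a voiceless stop between vowels /u/ and /i/, so it voices to [b]. /k/ is a voiceless stop between vowels /i/ and /u/, so it voices to [g]. /k/ is a voiceless stop between vowels /o/ and /a/, so it voices to [g]. /rupikuokaov/ → rubiguogaov.
Rule 3 (intervocalic spirantization): /b/ is a stop between vowels /u/ and /i/, so it spirantizes to the fricative [v]. /rubiguogaov/ → ruviguogaov.
Rule 4 (final devoicing): /v/ is a voiced obstruent in word-final position, so it devoices to [f]. /ruviguogaov/ → ruviguogaof.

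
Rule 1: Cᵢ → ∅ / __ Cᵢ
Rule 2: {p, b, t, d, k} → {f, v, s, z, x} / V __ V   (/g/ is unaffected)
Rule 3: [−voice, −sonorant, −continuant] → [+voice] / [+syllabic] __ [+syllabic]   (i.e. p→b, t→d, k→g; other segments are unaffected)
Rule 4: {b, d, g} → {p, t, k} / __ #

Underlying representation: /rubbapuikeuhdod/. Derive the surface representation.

ruvafuixeuhdot

Rule 1 (degemination): /bb/ is a geminate; the first /b/ deletes. /rubbapuikeuhdod/ → rubapuikeuhdod.
Rule 2 (intervocalic spirantization): /b/ is a stop between vowels /u/ and /a/, so it spirantizes to the fricative [v]. /p/ is a stop between vowels /a/ and /u/, so it spirantizes to the fricative [f]. /k/ is a stop between vowels /i/ and /e/, so it spirantizes to the fricative [x]. /rubapuikeuhdod/ → ruvafuixeuhdod.
Rule 3 (intervocalic voicing): no segment meets the environment; /ruvafuixeuhdod/ is unchanged.
Rule 4 (final devoicing): /d/ is a voiced stop in word-final position, so it devoices to [t]. /ruvafuixeuhdod/ → ruvafuixeuhdot.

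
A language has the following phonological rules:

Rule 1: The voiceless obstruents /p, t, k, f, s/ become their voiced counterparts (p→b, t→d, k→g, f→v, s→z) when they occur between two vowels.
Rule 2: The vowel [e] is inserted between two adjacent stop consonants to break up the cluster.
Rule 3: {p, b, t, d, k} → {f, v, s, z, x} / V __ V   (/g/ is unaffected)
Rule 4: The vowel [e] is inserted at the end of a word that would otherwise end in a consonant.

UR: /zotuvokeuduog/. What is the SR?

zozuvogeuzuoge

Rule 1 (intervocalic voicing): /t/ is a voiceless obstruent between vowels /o/ and /u/, so it voices to [d]. /k/ is a voiceless obstruent between vowels /o/ and /e/, so it voices to [g]. /zotuvokeuduog/ → zoduvogeuduog.
Rule 2 (stop-cluster e-epenthesis): no segment meets the environment; /zoduvogeuduog/ is unchanged.
Rule 3 (intervocalic spirantization): /d/ is a stop between vowels /o/ and /u/, so it spirantizes to the fricative [z]. /d/ is a stop between vowels /u/ and /u/, so it spirantizes to the fricative [z]. /zoduvogeuduog/ → zozuvogeuzuog.
Rule 4 (final e-epenthesis): the form ends in the consonant /g/, so [e] is inserted word-finally. /zozuvogeuzuog/ → zozuvogeuzuoge.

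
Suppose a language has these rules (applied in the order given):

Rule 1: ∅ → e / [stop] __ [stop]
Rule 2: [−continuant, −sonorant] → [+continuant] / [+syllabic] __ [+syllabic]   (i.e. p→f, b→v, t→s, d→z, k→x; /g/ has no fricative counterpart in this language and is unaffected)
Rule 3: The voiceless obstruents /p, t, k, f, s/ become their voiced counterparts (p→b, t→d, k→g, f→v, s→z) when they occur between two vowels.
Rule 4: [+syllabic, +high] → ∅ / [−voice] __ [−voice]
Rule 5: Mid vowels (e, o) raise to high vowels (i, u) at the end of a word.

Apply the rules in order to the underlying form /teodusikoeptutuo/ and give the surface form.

Rule 1 (stop-cluster e-epenthesis): /p/ and /t/ form a stop–stop cluster, so [e] is inserted between them. /teodusikoeptutuo/ → teodusikoepetutuo.
Rule 2 (intervocalic spirantization): /d/ is a stop between vowels /o/ and /u/, so it spirantizes to the fricative [z]. /k/ is a stop between vowels /i/ and /o/, so it spirantizes to the fricative [x]. /p/ is a stop between vowels /e/ and /e/, so it spirantizes to the fricative [f]. /t/ is a stop between vowels /e/ and /u/, so it spirantizes to the fricative [s]. /t/ is a stop between vowels /u/ and /u/, so it spirantizes to the fricative [s]. /teodusikoepetutuo/ → teozusixoefesusuo.
Rule 3 (intervocalic voicing): /s/ is a voiceless obstruent between vowels /u/ and /i/, so it voices to [z]. /f/ is a voiceless obstruent between vowels /e/ and /e/, so it voices to [v]. /s/ is a voiceless obstruent between vowels /e/ and /u/, so it voices to [z]. /s/ is a voiceless obstruent between vowels /u/ and /u/, so it voices to [z]. /teozusixoefesusuo/ → teozuzixoevezuzuo.
Rule 4 (high vowel syncope): no segment meets the environment; /teozuzixoevezuzuo/ is unchanged.
Rule 5 (final vowel raising): /o/ is a mid vowel in word-final position, so it raises to [u]. /teozuzixoevezuzuo/ → teozuzixoevezuzuu.

teozuzixoevezuzuu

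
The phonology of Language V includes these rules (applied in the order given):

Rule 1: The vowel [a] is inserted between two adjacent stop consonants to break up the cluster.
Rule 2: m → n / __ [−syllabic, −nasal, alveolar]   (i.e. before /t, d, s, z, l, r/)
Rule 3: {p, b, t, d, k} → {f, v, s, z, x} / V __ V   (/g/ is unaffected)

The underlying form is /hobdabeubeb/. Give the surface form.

hovazaveuveb

Rule 1 (stop-cluster a-epenthesis): /b/ and /d/ form a stop–stop cluster, so [a] is inserted between them. /hobdabeubeb/ → hobadabeubeb.
Rule 2 (nasal place assimilation): no segment meets the environment; /hobadabeubeb/ is unchanged.
Rule 3 (intervocalic spirantization): /b/ is a stop between vowels /o/ and /a/, so it spirantizes to the fricative [v]. /d/ is a stop between vowels /a/ and /a/, so it spirantizes to the fricative [z]. /b/ is a stop between vowels /a/ and /e/, so it spirantizes to the fricative [v]. /b/ is a stop between vowels /u/ and /e/, so it spirantizes to the fricative [v]. /hobadabeubeb/ → hovazaveuveb.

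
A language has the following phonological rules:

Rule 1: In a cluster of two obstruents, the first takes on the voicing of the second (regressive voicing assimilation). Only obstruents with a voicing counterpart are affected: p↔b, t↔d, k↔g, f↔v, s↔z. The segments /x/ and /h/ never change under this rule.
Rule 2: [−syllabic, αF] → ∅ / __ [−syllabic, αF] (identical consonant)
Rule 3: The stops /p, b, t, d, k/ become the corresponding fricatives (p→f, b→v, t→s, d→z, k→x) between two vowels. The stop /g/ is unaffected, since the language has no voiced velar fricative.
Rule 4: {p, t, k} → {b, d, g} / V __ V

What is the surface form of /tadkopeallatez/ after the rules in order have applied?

Rule 1 (regressive voicing assimilation): /d/ precedes the voiceless obstruent /k/, so it devoices to [t] by assimilation. /tadkopeallatez/ → tatkopeallatez.
Rule 2 (degemination): /ll/ is a geminate; the first /l/ deletes. /tatkopeallatez/ → tatkopealatez.
Rule 3 (intervocalic spirantization): /p/ is a stop between vowels /o/ and /e/, so it spirantizes to the fricative [f]. /t/ is a stop between vowels /a/ and /e/, so it spirantizes to the fricative [s]. /tatkopealatez/ → tatkofealasez.
Rule 4 (intervocalic voicing): no segment meets the environment; /tatkofealasez/ is unchanged.

tatkofealasez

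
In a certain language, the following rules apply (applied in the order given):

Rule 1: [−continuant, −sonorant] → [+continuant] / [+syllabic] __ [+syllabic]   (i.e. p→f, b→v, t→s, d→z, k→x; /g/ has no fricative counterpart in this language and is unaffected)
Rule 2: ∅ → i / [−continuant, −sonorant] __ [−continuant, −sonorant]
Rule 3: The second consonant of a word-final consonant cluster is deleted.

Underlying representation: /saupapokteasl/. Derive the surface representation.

saufafokiteas

Rule 1 (intervocalic spirantization): /p/ is a stop between vowels /u/ and /a/, so it spirantizes to the fricative [f]. /p/ is a stop between vowels /a/ and /o/, so it spirantizes to the fricative [f]. /saupapokteasl/ → saufafokteasl.
Rule 2 (stop-cluster i-epenthesis): /k/ and /t/ form a stop–stop cluster, so [i] is inserted between them. /saufafokteasl/ → saufafokiteasl.
Rule 3 (final cluster simplification): /l/ is the second consonant of a word-final cluster /sl/, so it deletes. /saufafokiteasl/ → saufafokiteas.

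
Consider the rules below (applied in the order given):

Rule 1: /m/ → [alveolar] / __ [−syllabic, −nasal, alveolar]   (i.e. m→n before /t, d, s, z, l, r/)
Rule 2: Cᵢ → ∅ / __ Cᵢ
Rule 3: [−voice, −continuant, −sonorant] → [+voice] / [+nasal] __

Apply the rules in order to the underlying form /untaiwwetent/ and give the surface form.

Rule 1 (nasal place assimilation): no segment meets the environment; /untaiwwetent/ is unchanged.
Rule 2 (degemination): /ww/ is a geminate; the first /w/ deletes. /untaiwwetent/ → untaiwetent.
Rule 3 (post-nasal voicing): /t/ is a voiceless stop immediately after the nasal /n/, so it voices to [d]. /t/ is a voiceless stop immediately after the nasal /n/, so it voices to [d]. /untaiwetent/ → undaiwetend.

undaiwetend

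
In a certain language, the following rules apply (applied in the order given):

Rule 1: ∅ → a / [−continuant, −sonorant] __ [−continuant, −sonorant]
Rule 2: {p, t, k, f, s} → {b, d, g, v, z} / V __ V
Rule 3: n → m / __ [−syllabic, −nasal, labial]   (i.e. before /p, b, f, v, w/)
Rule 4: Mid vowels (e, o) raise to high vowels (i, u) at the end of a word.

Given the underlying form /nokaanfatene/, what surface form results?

nogaamfadeni

Rule 1 (stop-cluster a-epenthesis): no segment meets the environment; /nokaanfatene/ is unchanged.
Rule 2 (intervocalic voicing): /k/ is a voiceless obstruent between vowels /o/ and /a/, so it voices to [g]. /t/ is a voiceless obstruent between vowels /a/ and /e/, so it voices to [d]. /nokaanfatene/ → nogaanfadene.
Rule 3 (nasal place assimilation): /n/ precedes the labial consonant /f/, so it assimilates in place to [m]. /nogaanfadene/ → nogaamfadene.
Rule 4 (final vowel raising): /e/ is a mid vowel in word-final position, so it raises to [i]. /nogaamfadene/ → nogaamfadeni.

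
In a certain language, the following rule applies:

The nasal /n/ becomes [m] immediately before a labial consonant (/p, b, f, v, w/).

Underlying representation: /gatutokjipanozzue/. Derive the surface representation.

gatutokjipanozzue

No segment of /gatutokjipanozzue/ meets the structural description of the rule, so the form surfaces unchanged.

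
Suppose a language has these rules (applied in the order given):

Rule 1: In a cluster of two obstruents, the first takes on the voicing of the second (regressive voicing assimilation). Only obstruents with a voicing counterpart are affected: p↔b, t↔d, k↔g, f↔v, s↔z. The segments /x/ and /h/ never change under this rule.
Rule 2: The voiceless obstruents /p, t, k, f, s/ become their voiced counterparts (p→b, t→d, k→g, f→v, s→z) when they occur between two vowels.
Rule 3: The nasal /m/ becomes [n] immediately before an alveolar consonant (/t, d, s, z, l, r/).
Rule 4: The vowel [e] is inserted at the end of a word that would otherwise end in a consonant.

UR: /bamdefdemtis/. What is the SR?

bandevdentise

Rule 1 (regressive voicing assimilation): /f/ precedes the voiced obstruent /d/, so it voices to [v] by assimilation. /bamdefdemtis/ → bamdevdemtis.
Rule 2 (intervocalic voicing): no segment meets the environment; /bamdevdemtis/ is unchanged.
Rule 3 (nasal place assimilation): /m/ precedes the alveolar consonant /d/, so it assimilates in place to [n]. /m/ precedes the alveolar consonant /t/, so it assimilates in place to [n]. /bamdevdemtis/ → bandevdentis.
Rule 4 (final e-epenthesis): the form ends in the consonant /s/, so [e] is inserted word-finally. /bandevdentis/ → bandevdentise.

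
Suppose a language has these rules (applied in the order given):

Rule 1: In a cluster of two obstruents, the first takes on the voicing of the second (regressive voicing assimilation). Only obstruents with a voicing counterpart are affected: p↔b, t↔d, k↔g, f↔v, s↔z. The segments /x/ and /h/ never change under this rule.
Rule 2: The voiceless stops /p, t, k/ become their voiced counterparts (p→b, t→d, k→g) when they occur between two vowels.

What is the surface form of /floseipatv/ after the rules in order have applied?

floseibadv

Rule 1 (regressive voicing assimilation): /t/ precedes the voiced obstruent /v/, so it voices to [d] by assimilation. /floseipatv/ → floseipadv.
Rule 2 (intervocalic voicing): /p/ is a voiceless stop between vowels /i/ and /a/, so it voices to [b]. /floseipadv/ → floseibadv.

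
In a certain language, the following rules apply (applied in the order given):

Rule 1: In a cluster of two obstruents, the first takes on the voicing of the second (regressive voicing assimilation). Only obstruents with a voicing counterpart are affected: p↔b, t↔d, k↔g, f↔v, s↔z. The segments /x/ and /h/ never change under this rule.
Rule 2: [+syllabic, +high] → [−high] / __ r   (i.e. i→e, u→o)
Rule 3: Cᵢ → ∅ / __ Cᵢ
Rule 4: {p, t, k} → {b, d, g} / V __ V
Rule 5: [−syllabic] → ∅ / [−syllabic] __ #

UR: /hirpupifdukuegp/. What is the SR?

herpubivduguek

Rule 1 (regressive voicing assimilation): /f/ precedes the voiced obstruent /d/, so it voices to [v] by assimilation. /g/ precedes the voiceless obstruent /p/, so it devoices to [k] by assimilation. /hirpupifdukuegp/ → hirpupivdukuekp.
Rule 2 (pre-rhotic lowering): /i/ is a high vowel immediately before /r/, so it lowers to [e]. /hirpupivdukuekp/ → herpupivdukuekp.
Rule 3 (degemination): no segment meets the environment; /herpupivdukuekp/ is unchanged.
Rule 4 (intervocalic voicing): /p/ is a voiceless stop between vowels /u/ and /i/, so it voices to [b]. /k/ is a voiceless stop between vowels /u/ and /u/, so it voices to [g]. /herpupivdukuekp/ → herpubivduguekp.
Rule 5 (final cluster simplification): /p/ is the second consonant of a word-final cluster /kp/, so it deletes. /herpubivduguekp/ → herpubivduguek.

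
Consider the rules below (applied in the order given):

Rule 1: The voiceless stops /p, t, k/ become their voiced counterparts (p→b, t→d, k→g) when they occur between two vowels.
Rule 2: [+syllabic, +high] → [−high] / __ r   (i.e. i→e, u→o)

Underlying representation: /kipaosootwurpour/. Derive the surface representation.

Rule 1 (intervocalic voicing): /p/ is a voiceless stop between vowels /i/ and /a/, so it voices to [b]. /kipaosootwurpour/ → kibaosootwurpour.
Rule 2 (pre-rhotic lowering): /u/ is a high vowel immediately before /r/, so it lowers to [o]. /u/ is a high vowel immediately before /r/, so it lowers to [o]. /kibaosootwurpour/ → kibaosootworpoor.

kibaosootworpoor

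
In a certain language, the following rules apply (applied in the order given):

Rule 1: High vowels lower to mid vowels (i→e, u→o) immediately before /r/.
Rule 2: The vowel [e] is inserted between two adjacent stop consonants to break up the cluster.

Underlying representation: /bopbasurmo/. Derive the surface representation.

bopebasormo

Rule 1 (pre-rhotic lowering): /u/ is a high vowel immediately before /r/, so it lowers to [o]. /bopbasurmo/ → bopbasormo.
Rule 2 (stop-cluster e-epenthesis): /p/ and /b/ form a stop–stop cluster, so [e] is inserted between them. /bopbasormo/ → bopebasormo.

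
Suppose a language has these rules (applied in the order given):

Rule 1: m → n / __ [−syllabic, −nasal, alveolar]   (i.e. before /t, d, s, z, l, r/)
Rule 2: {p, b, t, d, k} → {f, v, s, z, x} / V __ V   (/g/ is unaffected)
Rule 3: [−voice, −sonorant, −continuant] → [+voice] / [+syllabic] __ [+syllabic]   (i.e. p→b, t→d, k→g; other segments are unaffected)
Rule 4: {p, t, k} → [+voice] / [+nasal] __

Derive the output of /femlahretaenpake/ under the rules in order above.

fenlahresaenbaxe

Rule 1 (nasal place assimilation): /m/ precedes the alveolar consonant /l/, so it assimilates in place to [n]. /femlahretaenpake/ → fenlahretaenpake.
Rule 2 (intervocalic spirantization): /t/ is a stop between vowels /e/ and /a/, so it spirantizes to the fricative [s]. /k/ is a stop between vowels /a/ and /e/, so it spirantizes to the fricative [x]. /fenlahretaenpake/ → fenlahresaenpaxe.
Rule 3 (intervocalic voicing): no segment meets the environment; /fenlahresaenpaxe/ is unchanged.
Rule 4 (post-nasal voicing): /p/ is a voiceless stop immediately after the nasal /n/, so it voices to [b]. /fenlahresaenpaxe/ → fenlahresaenbaxe.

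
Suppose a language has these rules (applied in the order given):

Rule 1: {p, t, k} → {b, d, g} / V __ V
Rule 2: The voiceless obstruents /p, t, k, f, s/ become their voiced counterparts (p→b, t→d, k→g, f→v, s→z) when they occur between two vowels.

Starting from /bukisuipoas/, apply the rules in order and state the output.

bugizuiboas

Rule 1 (intervocalic voicing): /k/ is a voiceless stop between vowels /u/ and /i/, so it voices to [g]. /p/ is a voiceless stop between vowels /i/ and /o/, so it voices to [b]. /bukisuipoas/ → bugisuiboas.
Rule 2 (intervocalic voicing): /s/ is a voiceless obstruent between vowels /i/ and /u/, so it voices to [z]. /bugisuiboas/ → bugizuiboas.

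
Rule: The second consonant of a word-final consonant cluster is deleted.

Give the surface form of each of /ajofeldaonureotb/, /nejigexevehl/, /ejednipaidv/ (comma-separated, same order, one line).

ajofeldaonureot, nejigexeveh, ejednipaid

/ajofeldaonureotb/: /b/ is the second consonant of a word-final cluster /tb/, so it deletes. → [ajofeldaonureot].
/nejigexevehl/: /l/ is the second consonant of a word-final cluster /hl/, so it deletes. → [nejigexeveh].
/ejednipaidv/: /v/ is the second consonant of a word-final cluster /dv/, so it deletes. → [ejednipaid].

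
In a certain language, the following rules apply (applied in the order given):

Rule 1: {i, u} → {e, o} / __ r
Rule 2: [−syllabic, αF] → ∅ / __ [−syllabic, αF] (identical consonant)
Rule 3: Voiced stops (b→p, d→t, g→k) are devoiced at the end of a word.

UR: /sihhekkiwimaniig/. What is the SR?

sihekiwimaniik

Rule 1 (pre-rhotic lowering): no segment meets the environment; /sihhekkiwimaniig/ is unchanged.
Rule 2 (degemination): /hh/ is a geminate; the first /h/ deletes. /kk/ is a geminate; the first /k/ deletes. /sihhekkiwimaniig/ → sihekiwimaniig.
Rule 3 (final devoicing): /g/ is a voiced stop in word-final position, so it devoices to [k]. /sihekiwimaniig/ → sihekiwimaniik.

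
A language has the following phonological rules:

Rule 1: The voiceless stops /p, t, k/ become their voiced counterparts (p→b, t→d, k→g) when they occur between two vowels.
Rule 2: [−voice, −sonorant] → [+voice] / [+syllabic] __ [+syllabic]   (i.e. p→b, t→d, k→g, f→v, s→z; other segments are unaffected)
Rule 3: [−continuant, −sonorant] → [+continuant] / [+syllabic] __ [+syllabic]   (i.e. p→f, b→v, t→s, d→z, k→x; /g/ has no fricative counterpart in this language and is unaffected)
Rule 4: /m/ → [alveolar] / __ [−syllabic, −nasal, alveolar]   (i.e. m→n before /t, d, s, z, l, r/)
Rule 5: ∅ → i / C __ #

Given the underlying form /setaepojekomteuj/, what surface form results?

sezaevojegonteuji

Rule 1 (intervocalic voicing): /t/ is a voiceless stop between vowels /e/ and /a/, so it voices to [d]. /p/ is a voiceless stop between vowels /e/ and /o/, so it voices to [b]. /k/ is a voiceless stop between vowels /e/ and /o/, so it voices to [g]. /setaepojekomteuj/ → sedaebojegomteuj.
Rule 2 (intervocalic voicing): no segment meets the environment; /sedaebojegomteuj/ is unchanged.
Rule 3 (intervocalic spirantization): /d/ is a stop between vowels /e/ and /a/, so it spirantizes to the fricative [z]. /b/ is a stop between vowels /e/ and /o/, so it spirantizes to the fricative [v]. /sedaebojegomteuj/ → sezaevojegomteuj.
Rule 4 (nasal place assimilation): /m/ precedes the alveolar consonant /t/, so it assimilates in place to [n]. /sezaevojegomteuj/ → sezaevojegonteuj.
Rule 5 (final i-epenthesis): the form ends in the consonant /j/, so [i] is inserted word-finally. /sezaevojegonteuj/ → sezaevojegonteuji.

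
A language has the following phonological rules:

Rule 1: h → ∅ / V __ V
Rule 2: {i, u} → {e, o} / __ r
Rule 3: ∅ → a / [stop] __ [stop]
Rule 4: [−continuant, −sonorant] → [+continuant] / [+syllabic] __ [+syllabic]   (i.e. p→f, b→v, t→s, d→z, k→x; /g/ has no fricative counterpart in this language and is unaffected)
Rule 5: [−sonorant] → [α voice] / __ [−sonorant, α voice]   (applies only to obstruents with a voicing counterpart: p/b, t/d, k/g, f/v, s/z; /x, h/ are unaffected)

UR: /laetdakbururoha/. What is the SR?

Rule 1 (intervocalic h-deletion): /h/ occurs between vowels /o/ and /a/, so it deletes. /laetdakbururoha/ → laetdakbururoa.
Rule 2 (pre-rhotic lowering): /u/ is a high vowel immediately before /r/, so it lowers to [o]. /u/ is a high vowel immediately before /r/, so it lowers to [o]. /laetdakbururoa/ → laetdakbororoa.
Rule 3 (stop-cluster a-epenthesis): /t/ and /d/ form a stop–stop cluster, so [a] is inserted between them. /k/ and /b/ form a stop–stop cluster, so [a] is inserted between them. /laetdakbororoa/ → laetadakabororoa.
Rule 4 (intervocalic spirantization): /t/ is a stop between vowels /e/ and /a/, so it spirantizes to the fricative [s]. /d/ is a stop between vowels /a/ and /a/, so it spirantizes to the fricative [z]. /k/ is a stop between vowels /a/ and /a/, so it spirantizes to the fricative [x]. /b/ is a stop between vowels /a/ and /o/, so it spirantizes to the fricative [v]. /laetadakabororoa/ → laesazaxavororoa.
Rule 5 (regressive voicing assimilation): no segment meets the environment; /laesazaxavororoa/ is unchanged.

laesazaxavororoa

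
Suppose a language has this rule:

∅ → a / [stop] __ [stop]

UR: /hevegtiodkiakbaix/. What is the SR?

hevegatiodakiakabaix

/g/ and /t/ form a stop–stop cluster, so [a] is inserted between them.
/d/ and /k/ form a stop–stop cluster, so [a] is inserted between them.
/k/ and /b/ form a stop–stop cluster, so [a] is inserted between them.
Surface form: [hevegatiodakiakabaix].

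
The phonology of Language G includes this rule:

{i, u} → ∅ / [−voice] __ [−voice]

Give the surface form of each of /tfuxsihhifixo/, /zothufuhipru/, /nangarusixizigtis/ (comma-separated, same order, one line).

tfxshhfxo, zothfhpru, nangarusxizigts

/tfuxsihhifixo/: /u/ is a high vowel flanked by voiceless consonants /f/ and /x/, so it deletes. /i/ is a high vowel flanked by voiceless consonants /s/ and /h/, so it deletes. /i/ is a high vowel flanked by voiceless consonants /h/ and /f/, so it deletes. /i/ is a high vowel flanked by voiceless consonants /f/ and /x/, so it deletes. → [tfxshhfxo].
/zothufuhipru/: /u/ is a high vowel flanked by voiceless consonants /h/ and /f/, so it deletes. /u/ is a high vowel flanked by voiceless consonants /f/ and /h/, so it deletes. /i/ is a high vowel flanked by voiceless consonants /h/ and /p/, so it deletes. → [zothfhpru].
/nangarusixizigtis/: /i/ is a high vowel flanked by voiceless consonants /s/ and /x/, so it deletes. /i/ is a high vowel flanked by voiceless consonants /t/ and /s/, so it deletes. → [nangarusxizigts].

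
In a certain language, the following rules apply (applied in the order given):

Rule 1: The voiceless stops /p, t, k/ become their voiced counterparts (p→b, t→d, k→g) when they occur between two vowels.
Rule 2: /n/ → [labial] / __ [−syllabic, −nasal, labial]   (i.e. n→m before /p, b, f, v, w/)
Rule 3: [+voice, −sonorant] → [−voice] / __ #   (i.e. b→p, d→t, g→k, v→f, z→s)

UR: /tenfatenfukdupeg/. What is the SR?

Rule 1 (intervocalic voicing): /t/ is a voiceless stop between vowels /a/ and /e/, so it voices to [d]. /p/ is a voiceless stop between vowels /u/ and /e/, so it voices to [b]. /tenfatenfukdupeg/ → tenfadenfukdubeg.
Rule 2 (nasal place assimilation): /n/ precedes the labial consonant /f/, so it assimilates in place to [m]. /n/ precedes the labial consonant /f/, so it assimilates in place to [m]. /tenfadenfukdubeg/ → temfademfukdubeg.
Rule 3 (final devoicing): /g/ is a voiced obstruent in word-final position, so it devoices to [k]. /temfademfukdubeg/ → temfademfukdubek.

temfademfukdubek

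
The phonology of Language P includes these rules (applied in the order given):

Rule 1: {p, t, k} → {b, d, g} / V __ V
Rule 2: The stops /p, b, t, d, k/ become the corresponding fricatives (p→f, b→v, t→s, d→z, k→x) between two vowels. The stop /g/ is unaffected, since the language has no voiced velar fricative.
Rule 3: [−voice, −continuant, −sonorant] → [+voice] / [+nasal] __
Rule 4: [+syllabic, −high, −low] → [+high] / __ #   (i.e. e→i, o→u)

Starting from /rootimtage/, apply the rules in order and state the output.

roozimdagi

Rule 1 (intervocalic voicing): /t/ is a voiceless stop between vowels /o/ and /i/, so it voices to [d]. /rootimtage/ → roodimtage.
Rule 2 (intervocalic spirantization): /d/ is a stop between vowels /o/ and /i/, so it spirantizes to the fricative [z]. /roodimtage/ → roozimtage.
Rule 3 (post-nasal voicing): /t/ is a voiceless stop immediately after the nasal /m/, so it voices to [d]. /roozimtage/ → roozimdage.
Rule 4 (final vowel raising): /e/ is a mid vowel in word-final position, so it raises to [i]. /roozimdage/ → roozimdagi.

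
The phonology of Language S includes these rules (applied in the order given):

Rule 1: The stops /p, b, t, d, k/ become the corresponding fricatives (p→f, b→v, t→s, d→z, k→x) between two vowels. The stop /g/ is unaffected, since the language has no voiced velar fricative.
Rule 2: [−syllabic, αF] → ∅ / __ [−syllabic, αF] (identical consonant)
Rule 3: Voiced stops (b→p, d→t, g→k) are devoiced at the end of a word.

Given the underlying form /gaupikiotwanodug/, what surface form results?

gaufixiotwanozuk

Rule 1 (intervocalic spirantization): /p/ is a stop between vowels /u/ and /i/, so it spirantizes to the fricative [f]. /k/ is a stop between vowels /i/ and /i/, so it spirantizes to the fricative [x]. /d/ is a stop between vowels /o/ and /u/, so it spirantizes to the fricative [z]. /gaupikiotwanodug/ → gaufixiotwanozug.
Rule 2 (degemination): no segment meets the environment; /gaufixiotwanozug/ is unchanged.
Rule 3 (final devoicing): /g/ is a voiced stop in word-final position, so it devoices to [k]. /gaufixiotwanozug/ → gaufixiotwanozuk.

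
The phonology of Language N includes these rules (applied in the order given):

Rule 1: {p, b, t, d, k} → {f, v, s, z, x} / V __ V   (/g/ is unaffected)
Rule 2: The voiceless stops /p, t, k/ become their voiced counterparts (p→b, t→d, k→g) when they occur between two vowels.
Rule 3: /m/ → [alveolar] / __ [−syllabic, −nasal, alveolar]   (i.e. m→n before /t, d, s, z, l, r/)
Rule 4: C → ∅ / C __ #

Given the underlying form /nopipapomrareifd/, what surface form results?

nofifafonrareif

Rule 1 (intervocalic spirantization): /p/ is a stop between vowels /o/ and /i/, so it spirantizes to the fricative [f]. /p/ is a stop between vowels /i/ and /a/, so it spirantizes to the fricative [f]. /p/ is a stop between vowels /a/ and /o/, so it spirantizes to the fricative [f]. /nopipapomrareifd/ → nofifafomrareifd.
Rule 2 (intervocalic voicing): no segment meets the environment; /nofifafomrareifd/ is unchanged.
Rule 3 (nasal place assimilation): /m/ precedes the alveolar consonant /r/, so it assimilates in place to [n]. /nofifafomrareifd/ → nofifafonrareifd.
Rule 4 (final cluster simplification): /d/ is the second consonant of a word-final cluster /fd/, so it deletes. /nofifafonrareifd/ → nofifafonrareif.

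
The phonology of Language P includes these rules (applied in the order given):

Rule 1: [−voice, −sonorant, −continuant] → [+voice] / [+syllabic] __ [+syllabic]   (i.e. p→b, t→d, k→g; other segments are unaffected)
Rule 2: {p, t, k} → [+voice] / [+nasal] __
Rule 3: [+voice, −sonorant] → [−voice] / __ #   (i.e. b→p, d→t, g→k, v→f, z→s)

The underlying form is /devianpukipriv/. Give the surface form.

devianbugiprif

Rule 1 (intervocalic voicing): /k/ is a voiceless stop between vowels /u/ and /i/, so it voices to [g]. /devianpukipriv/ → devianpugipriv.
Rule 2 (post-nasal voicing): /p/ is a voiceless stop immediately after the nasal /n/, so it voices to [b]. /devianpugipriv/ → devianbugipriv.
Rule 3 (final devoicing): /v/ is a voiced obstruent in word-final position, so it devoices to [f]. /devianbugipriv/ → devianbugiprif.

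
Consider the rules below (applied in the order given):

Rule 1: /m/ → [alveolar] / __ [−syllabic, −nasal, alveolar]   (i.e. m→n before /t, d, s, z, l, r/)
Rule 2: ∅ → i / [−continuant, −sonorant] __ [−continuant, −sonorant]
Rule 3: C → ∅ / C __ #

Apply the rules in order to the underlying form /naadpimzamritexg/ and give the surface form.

Rule 1 (nasal place assimilation): /m/ precedes the alveolar consonant /z/, so it assimilates in place to [n]. /m/ precedes the alveolar consonant /r/, so it assimilates in place to [n]. /naadpimzamritexg/ → naadpinzanritexg.
Rule 2 (stop-cluster i-epenthesis): /d/ and /p/ form a stop–stop cluster, so [i] is inserted between them. /naadpinzanritexg/ → naadipinzanritexg.
Rule 3 (final cluster simplification): /g/ is the second consonant of a word-final cluster /xg/, so it deletes. /naadipinzanritexg/ → naadipinzanritex.

naadipinzanritex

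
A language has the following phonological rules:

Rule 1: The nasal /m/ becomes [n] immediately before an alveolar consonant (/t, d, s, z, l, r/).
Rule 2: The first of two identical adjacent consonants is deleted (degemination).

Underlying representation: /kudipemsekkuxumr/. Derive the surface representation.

Rule 1 (nasal place assimilation): /m/ precedes the alveolar consonant /s/, so it assimilates in place to [n]. /m/ precedes the alveolar consonant /r/, so it assimilates in place to [n]. /kudipemsekkuxumr/ → kudipensekkuxunr.
Rule 2 (degemination): /kk/ is a geminate; the first /k/ deletes. /kudipensekkuxunr/ → kudipensekuxunr.

kudipensekuxunr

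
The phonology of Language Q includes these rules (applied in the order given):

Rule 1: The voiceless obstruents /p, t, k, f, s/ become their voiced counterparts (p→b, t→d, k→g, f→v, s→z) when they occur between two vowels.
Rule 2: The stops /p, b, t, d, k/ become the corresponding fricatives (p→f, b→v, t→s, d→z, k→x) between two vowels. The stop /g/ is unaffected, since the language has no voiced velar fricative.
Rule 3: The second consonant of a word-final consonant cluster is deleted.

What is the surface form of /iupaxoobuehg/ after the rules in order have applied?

iuvaxoovueh

Rule 1 (intervocalic voicing): /p/ is a voiceless obstruent between vowels /u/ and /a/, so it voices to [b]. /iupaxoobuehg/ → iubaxoobuehg.
Rule 2 (intervocalic spirantization): /b/ is a stop between vowels /u/ and /a/, so it spirantizes to the fricative [v]. /b/ is a stop between vowels /o/ and /u/, so it spirantizes to the fricative [v]. /iubaxoobuehg/ → iuvaxoovuehg.
Rule 3 (final cluster simplification): /g/ is the second consonant of a word-final cluster /hg/, so it deletes. /iuvaxoovuehg/ → iuvaxoovueh.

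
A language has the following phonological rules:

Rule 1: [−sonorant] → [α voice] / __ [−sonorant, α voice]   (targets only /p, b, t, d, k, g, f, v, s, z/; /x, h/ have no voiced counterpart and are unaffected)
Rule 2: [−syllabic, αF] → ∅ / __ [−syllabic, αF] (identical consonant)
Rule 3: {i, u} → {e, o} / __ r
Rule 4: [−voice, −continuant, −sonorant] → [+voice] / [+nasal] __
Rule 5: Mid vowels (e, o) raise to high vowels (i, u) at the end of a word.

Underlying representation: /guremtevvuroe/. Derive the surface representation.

goremdevoroi

Rule 1 (regressive voicing assimilation): no segment meets the environment; /guremtevvuroe/ is unchanged.
Rule 2 (degemination): /vv/ is a geminate; the first /v/ deletes. /guremtevvuroe/ → guremtevuroe.
Rule 3 (pre-rhotic lowering): /u/ is a high vowel immediately before /r/, so it lowers to [o]. /u/ is a high vowel immediately before /r/, so it lowers to [o]. /guremtevuroe/ → goremtevoroe.
Rule 4 (post-nasal voicing): /t/ is a voiceless stop immediately after the nasal /m/, so it voices to [d]. /goremtevoroe/ → goremdevoroe.
Rule 5 (final vowel raising): /e/ is a mid vowel in word-final position, so it raises to [i]. /goremdevoroe/ → goremdevoroi.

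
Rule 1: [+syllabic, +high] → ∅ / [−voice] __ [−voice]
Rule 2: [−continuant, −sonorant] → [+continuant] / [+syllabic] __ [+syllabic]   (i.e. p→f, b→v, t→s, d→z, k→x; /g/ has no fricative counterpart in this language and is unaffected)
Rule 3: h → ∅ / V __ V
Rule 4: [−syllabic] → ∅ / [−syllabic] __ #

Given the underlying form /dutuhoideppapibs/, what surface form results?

duthoizeppafib

Rule 1 (high vowel syncope): /u/ is a high vowel flanked by voiceless consonants /t/ and /h/, so it deletes. /dutuhoideppapibs/ → duthoideppapibs.
Rule 2 (intervocalic spirantization): /d/ is a stop between vowels /i/ and /e/, so it spirantizes to the fricative [z]. /p/ is a stop between vowels /a/ and /i/, so it spirantizes to the fricative [f]. /duthoideppapibs/ → duthoizeppafibs.
Rule 3 (intervocalic h-deletion): no segment meets the environment; /duthoizeppafibs/ is unchanged.
Rule 4 (final cluster simplification): /s/ is the second consonant of a word-final cluster /bs/, so it deletes. /duthoizeppafibs/ → duthoizeppafib.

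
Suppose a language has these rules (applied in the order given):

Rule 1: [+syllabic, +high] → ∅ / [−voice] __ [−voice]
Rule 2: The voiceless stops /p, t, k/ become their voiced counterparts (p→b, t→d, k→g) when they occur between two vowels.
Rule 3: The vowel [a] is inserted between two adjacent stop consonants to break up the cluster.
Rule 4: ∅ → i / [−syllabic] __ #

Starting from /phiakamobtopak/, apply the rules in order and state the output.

Rule 1 (high vowel syncope): no segment meets the environment; /phiakamobtopak/ is unchanged.
Rule 2 (intervocalic voicing): /k/ is a voiceless stop between vowels /a/ and /a/, so it voices to [g]. /p/ is a voiceless stop between vowels /o/ and /a/, so it voices to [b]. /phiakamobtopak/ → phiagamobtobak.
Rule 3 (stop-cluster a-epenthesis): /b/ and /t/ form a stop–stop cluster, so [a] is inserted between them. /phiagamobtobak/ → phiagamobatobak.
Rule 4 (final i-epenthesis): the form ends in the consonant /k/, so [i] is inserted word-finally. /phiagamobatobak/ → phiagamobatobaki.

phiagamobatobaki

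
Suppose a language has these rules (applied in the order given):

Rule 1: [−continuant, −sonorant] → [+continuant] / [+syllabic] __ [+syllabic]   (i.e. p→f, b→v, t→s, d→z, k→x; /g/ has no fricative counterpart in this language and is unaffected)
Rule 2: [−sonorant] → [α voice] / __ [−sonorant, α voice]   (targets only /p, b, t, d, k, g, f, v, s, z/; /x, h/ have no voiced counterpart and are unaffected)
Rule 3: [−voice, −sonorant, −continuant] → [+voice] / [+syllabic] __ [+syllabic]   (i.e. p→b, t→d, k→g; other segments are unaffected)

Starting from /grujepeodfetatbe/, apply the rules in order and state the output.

grujefeotfesadbe

Rule 1 (intervocalic spirantization): /p/ is a stop between vowels /e/ and /e/, so it spirantizes to the fricative [f]. /t/ is a stop between vowels /e/ and /a/, so it spirantizes to the fricative [s]. /grujepeodfetatbe/ → grujefeodfesatbe.
Rule 2 (regressive voicing assimilation): /d/ precedes the voiceless obstruent /f/, so it devoices to [t] by assimilation. /t/ precedes the voiced obstruent /b/, so it voices to [d] by assimilation. /grujefeodfesatbe/ → grujefeotfesadbe.
Rule 3 (intervocalic voicing): no segment meets the environment; /grujefeotfesadbe/ is unchanged.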